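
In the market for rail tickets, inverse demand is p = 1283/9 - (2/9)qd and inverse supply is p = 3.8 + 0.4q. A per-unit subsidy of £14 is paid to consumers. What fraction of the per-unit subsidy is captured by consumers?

Pre-subsidy: 1283/9 - (2/9)q = 3.8 + 0.4q gives q* = 223 and p* = 93.
With the rebate, buyers effectively pay pb = ps − 14, where ps is the price sellers receive.
On the curves, pb = 1283/9 - (2/9)q and ps = 3.8 + 0.4q; the wedge ps − pb = 14 gives 3.8 + 0.4q − (1283/9 - (2/9)q) = 14, so q' = 245.5.
Then pb = 1283/9 − (2/9)·245.5 = 88 and ps = 3.8 + 0.4·245.5 = 102.
Buyers' price falls by p* − pb = 93 − 88 = 5; sellers' price rises by ps − p* = 102 − 93 = 9.
So consumers capture 5/14 = 5/14 of each unit of subsidy.

Consumer share = 5/14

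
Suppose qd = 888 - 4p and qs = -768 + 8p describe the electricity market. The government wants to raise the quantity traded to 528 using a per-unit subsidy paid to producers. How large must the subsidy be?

Required subsidy s = 72 per unit

At q = 528, invert demand for the buyer price: pb = (888 − 528)/4 = 90; invert supply for the seller price: ps = (528 − (-768))/8 = 162.
The subsidy must fill the gap: s = ps − pb = 162 − 90 = 72.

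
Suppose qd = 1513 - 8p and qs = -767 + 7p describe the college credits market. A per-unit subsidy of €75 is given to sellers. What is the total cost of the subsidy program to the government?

Government cost = €43275

Pre-subsidy: 1513 - 8p = -767 + 7p gives p* = 152, q* = 297.
With the subsidy, sellers receive ps = pb + 75 for each unit, where pb is the price buyers pay.
Supply in terms of pb becomes qs = -767 + 7(pb + 75) = -242 + 7pb. Setting this equal to demand: 1513 - 8pb = -242 + 7pb, so pb = 117.
Sellers receive ps = 117 + 75 = 192; q' = 1513 − 8·117 = 577.
Government outlay = subsidy × quantity = 75 × 577 = 43275.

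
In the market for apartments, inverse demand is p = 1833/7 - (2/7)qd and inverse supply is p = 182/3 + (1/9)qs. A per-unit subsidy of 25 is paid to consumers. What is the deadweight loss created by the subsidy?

Deadweight loss = 787.5

Pre-subsidy: 1833/7 - (2/7)q = 182/3 + (1/9)q gives q* = 507 and p* = 117.
With the rebate, buyers effectively pay pb = ps − 25, where ps is the price sellers receive.
On the curves, pb = 1833/7 - (2/7)q and ps = 182/3 + (1/9)q; the wedge ps − pb = 25 gives 182/3 + (1/9)q − (1833/7 - (2/7)q) = 25, so q' = 570.
Then pb = 1833/7 − (2/7)·570 = 99 and ps = 182/3 + (1/9)·570 = 124.
The subsidy expands output by 570 − 507 = 63 past the efficient level; on those units the gap between marginal cost and willingness to pay runs from 0 up to 25.
DWL = ½ × 25 × 63 = 787.5.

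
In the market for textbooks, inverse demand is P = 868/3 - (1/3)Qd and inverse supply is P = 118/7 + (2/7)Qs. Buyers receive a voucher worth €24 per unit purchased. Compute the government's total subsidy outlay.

Government cost = 149424/13

Pre-subsidy: 868/3 - (1/3)Q = 118/7 + (2/7)Q gives Q* = 5722/13 and P* = 1854/13.
With the rebate, buyers effectively pay Pb = Ps − 24, where Ps is the price sellers receive.
On the curves, Pb = 868/3 - (1/3)Q and Ps = 118/7 + (2/7)Q; the wedge Ps − Pb = 24 gives 118/7 + (2/7)Q − (868/3 - (1/3)Q) = 24, so Q' = 6226/13.
Then Pb = 868/3 − (1/3)·(6226/13) = 1686/13 and Ps = 118/7 + (2/7)·(6226/13) = 1998/13.
Government outlay = subsidy × quantity = 24 × 6226/13 = 149424/13.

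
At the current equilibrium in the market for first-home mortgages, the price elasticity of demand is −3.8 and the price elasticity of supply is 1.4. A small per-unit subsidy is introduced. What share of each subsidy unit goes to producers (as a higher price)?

For a small subsidy around the equilibrium, the benefit split depends on the relative slopes, which at a point are proportional to the elasticities.
Buyer share = εs/(εs + |εd|) = 1.4/(1.4 + 3.8) = 7/26; seller share = |εd|/(εs + |εd|) = 19/26.
So producers capture 19/26 of the subsidy.

Producer share = 19/26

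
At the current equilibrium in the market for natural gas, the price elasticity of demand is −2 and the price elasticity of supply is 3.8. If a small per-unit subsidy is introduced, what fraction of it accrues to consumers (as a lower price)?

Consumer share = 19/29

For a small subsidy around the equilibrium, the benefit split depends on the relative slopes, which at a point are proportional to the elasticities.
Buyer share = εs/(εs + |εd|) = 3.8/(3.8 + 2) = 19/29; seller share = |εd|/(εs + |εd|) = 10/29.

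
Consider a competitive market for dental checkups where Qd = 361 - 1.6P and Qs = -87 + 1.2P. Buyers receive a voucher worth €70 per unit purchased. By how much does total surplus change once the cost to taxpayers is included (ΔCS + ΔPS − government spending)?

Pre-subsidy: 361 - 1.6P = -87 + 1.2P gives P* = 160, Q* = 105.
With the rebate, buyers effectively pay Pb = Ps − 70, where Ps is the price sellers receive.
Demand in terms of Ps becomes Qd = 361 − 1.6(Ps − 70) = 473 - 1.6Ps. Setting this equal to supply: 473 - 1.6Ps = -87 + 1.2Ps, so Ps = 200.
Buyers pay Pb = 200 − 70 = 130; Q' = -87 + 1.2·200 = 153.
ΔCS = ½(105 + 153)(160 − 130) = 3870; ΔPS = ½(105 + 153)(200 − 160) = 5160.
Government spending = 70 × 153 = 10710.
Net change = 3870 + 5160 − 10710 = -1680. The loss equals the DWL triangle ½·70·48.

Net change in total surplus = -€1680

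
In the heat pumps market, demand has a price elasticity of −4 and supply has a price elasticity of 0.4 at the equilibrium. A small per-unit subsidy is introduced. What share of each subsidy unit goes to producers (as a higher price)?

For a small subsidy around the equilibrium, the benefit split depends on the relative slopes, which at a point are proportional to the elasticities.
Buyer share = εs/(εs + |εd|) = 0.4/(0.4 + 4) = 1/11; seller share = |εd|/(εs + |εd|) = 10/11.
So producers capture 10/11 of the subsidy.

Producer share = 10/11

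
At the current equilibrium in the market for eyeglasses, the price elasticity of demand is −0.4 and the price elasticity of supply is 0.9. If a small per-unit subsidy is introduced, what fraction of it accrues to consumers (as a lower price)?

For a small subsidy around the equilibrium, the benefit split depends on the relative slopes, which at a point are proportional to the elasticities.
Buyer share = εs/(εs + |εd|) = 0.9/(0.9 + 0.4) = 9/13; seller share = |εd|/(εs + |εd|) = 4/13.

Consumer share = 9/13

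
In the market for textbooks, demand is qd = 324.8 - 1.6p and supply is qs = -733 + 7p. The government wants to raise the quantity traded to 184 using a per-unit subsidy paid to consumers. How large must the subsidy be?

Required subsidy s = 43 per unit

At q = 184, invert demand for the buyer price: pb = (324.8 − 184)/1.6 = 88; invert supply for the seller price: ps = (184 − (-733))/7 = 131.
The subsidy must fill the gap: s = ps − pb = 131 − 88 = 43.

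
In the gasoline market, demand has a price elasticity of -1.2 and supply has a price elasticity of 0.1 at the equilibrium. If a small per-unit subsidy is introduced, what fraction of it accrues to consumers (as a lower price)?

For a small subsidy around the equilibrium, the benefit split depends on the relative slopes, which at a point are proportional to the elasticities.
Buyer share = εs/(εs + |εd|) = 0.1/(0.1 + 1.2) = 1/13; seller share = |εd|/(εs + |εd|) = 12/13.

Consumer share = 1/13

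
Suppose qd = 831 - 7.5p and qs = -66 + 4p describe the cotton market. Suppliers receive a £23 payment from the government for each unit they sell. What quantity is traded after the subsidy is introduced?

q' = 306

Pre-subsidy: 831 - 7.5p = -66 + 4p gives p* = 78, q* = 246.
With the subsidy, sellers receive ps = pb + 23 for each unit, where pb is the price buyers pay.
Supply in terms of pb becomes qs = -66 + 4(pb + 23) = 26 + 4pb. Setting this equal to demand: 831 - 7.5pb = 26 + 4pb, so pb = 70.
Sellers receive ps = 70 + 23 = 93; q' = 831 − 7.5·70 = 306.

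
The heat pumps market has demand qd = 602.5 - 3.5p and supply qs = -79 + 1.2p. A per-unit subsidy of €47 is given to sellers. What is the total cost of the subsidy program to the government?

Pre-subsidy: 602.5 - 3.5p = -79 + 1.2p gives p* = 145, q* = 95.
With the subsidy, sellers receive ps = pb + 47 for each unit, where pb is the price buyers pay.
Supply in terms of pb becomes qs = -79 + 1.2(pb + 47) = -22.6 + 1.2pb. Setting this equal to demand: 602.5 - 3.5pb = -22.6 + 1.2pb, so pb = 133.
Sellers receive ps = 133 + 47 = 180; q' = 602.5 − 3.5·133 = 137.
Government outlay = subsidy × quantity = 47 × 137 = 6439.

Government cost = €6439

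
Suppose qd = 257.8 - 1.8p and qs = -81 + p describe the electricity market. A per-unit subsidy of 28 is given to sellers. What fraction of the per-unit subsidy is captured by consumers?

Pre-subsidy: 257.8 - 1.8p = -81 + p gives p* = 121, q* = 40.
With the subsidy, sellers receive ps = pb + 28 for each unit, where pb is the price buyers pay.
Supply in terms of pb becomes qs = -81 + 1(pb + 28) = -53 + pb. Setting this equal to demand: 257.8 - 1.8pb = -53 + pb, so pb = 111.
Sellers receive ps = 111 + 28 = 139; q' = 257.8 − 1.8·111 = 58.
Buyers' price falls by p* − pb = 121 − 111 = 10; sellers' price rises by ps − p* = 139 − 121 = 18.
So consumers capture 10/28 = 5/14 of each unit of subsidy.

Consumer share = 5/14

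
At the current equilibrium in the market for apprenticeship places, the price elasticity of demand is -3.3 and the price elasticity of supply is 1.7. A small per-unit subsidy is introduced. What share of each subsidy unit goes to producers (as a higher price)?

Producer share = 0.66

For a small subsidy around the equilibrium, the benefit split depends on the relative slopes, which at a point are proportional to the elasticities.
Buyer share = εs/(εs + |εd|) = 1.7/(1.7 + 3.3) = 0.34; seller share = |εd|/(εs + |εd|) = 0.66.
So producers capture 0.66 of the subsidy.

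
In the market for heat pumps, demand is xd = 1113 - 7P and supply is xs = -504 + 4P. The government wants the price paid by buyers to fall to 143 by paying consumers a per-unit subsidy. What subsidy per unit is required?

Required subsidy s = 11 per unit

At a buyer price of 143, quantity demanded is 1113 − 7·143 = 112.
Sellers supply 112 only when they receive Ps with -504 + 4·Ps = 112, i.e. Ps = 154.
s = Ps − Pb = 154 − 143 = 11.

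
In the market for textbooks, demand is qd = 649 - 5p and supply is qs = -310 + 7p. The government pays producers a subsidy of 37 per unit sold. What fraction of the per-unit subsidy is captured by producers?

Pre-subsidy: 649 - 5p = -310 + 7p gives p* = 959/12, q* = 2993/12.
With the subsidy, sellers receive ps = pb + 37 for each unit, where pb is the price buyers pay.
Supply in terms of pb becomes qs = -310 + 7(pb + 37) = -51 + 7pb. Setting this equal to demand: 649 - 5pb = -51 + 7pb, so pb = 175/3.
Sellers receive ps = 175/3 + 37 = 286/3; q' = 649 − 5·(175/3) = 1072/3.
Buyers' price falls by p* − pb = 959/12 − 175/3 = 259/12; sellers' price rises by ps − p* = 286/3 − 959/12 = 185/12.
So producers capture (185/12)/37 = 5/12 of each unit of subsidy.

Producer share = 5/12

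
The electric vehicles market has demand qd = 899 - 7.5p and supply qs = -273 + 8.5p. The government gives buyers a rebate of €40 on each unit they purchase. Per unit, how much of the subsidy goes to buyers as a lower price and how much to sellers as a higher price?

Pre-subsidy: 899 - 7.5p = -273 + 8.5p gives p* = 73.25, q* = 349.625.
With the rebate, buyers effectively pay pb = ps − 40, where ps is the price sellers receive.
Demand in terms of ps becomes qd = 899 − 7.5(ps − 40) = 1199 - 7.5ps. Setting this equal to supply: 1199 - 7.5ps = -273 + 8.5ps, so ps = 92.
Buyers pay pb = 92 − 40 = 52; q' = -273 + 8.5·92 = 509.
Buyers' price falls by p* − pb = 73.25 − 52 = 21.25; sellers' price rises by ps − p* = 92 − 73.25 = 18.75.

Buyers gain €21.25 per unit; sellers gain €18.75 per unit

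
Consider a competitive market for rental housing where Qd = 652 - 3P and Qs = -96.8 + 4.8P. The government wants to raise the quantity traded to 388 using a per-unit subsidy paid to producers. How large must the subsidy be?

At Q = 388, invert demand for the buyer price: Pb = (652 − 388)/3 = 88; invert supply for the seller price: Ps = (388 − (-96.8))/4.8 = 101.
The subsidy must fill the gap: s = Ps − Pb = 101 − 88 = 13.

Required subsidy s = 13 per unit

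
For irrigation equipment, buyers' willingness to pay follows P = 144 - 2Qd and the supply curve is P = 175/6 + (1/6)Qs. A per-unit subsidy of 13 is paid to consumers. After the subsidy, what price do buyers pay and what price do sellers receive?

Buyers pay 26; sellers receive 39

Pre-subsidy: 144 - 2Q = 175/6 + (1/6)Q gives Q* = 53 and P* = 38.
With the rebate, buyers effectively pay Pb = Ps − 13, where Ps is the price sellers receive.
On the curves, Pb = 144 - 2Q and Ps = 175/6 + (1/6)Q; the wedge Ps − Pb = 13 gives 175/6 + (1/6)Q − (144 - 2Q) = 13, so Q' = 59.
Then Pb = 144 − 2·59 = 26 and Ps = 175/6 + (1/6)·59 = 39.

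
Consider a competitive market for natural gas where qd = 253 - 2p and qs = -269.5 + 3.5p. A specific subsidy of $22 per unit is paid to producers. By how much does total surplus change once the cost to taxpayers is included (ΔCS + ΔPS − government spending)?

Net change in total surplus = -$308

Pre-subsidy: 253 - 2p = -269.5 + 3.5p gives p* = 95, q* = 63.
With the subsidy, sellers receive ps = pb + 22 for each unit, where pb is the price buyers pay.
Supply in terms of pb becomes qs = -269.5 + 3.5(pb + 22) = -192.5 + 3.5pb. Setting this equal to demand: 253 - 2pb = -192.5 + 3.5pb, so pb = 81.
Sellers receive ps = 81 + 22 = 103; q' = 253 − 2·81 = 91.
ΔCS = ½(63 + 91)(95 − 81) = 1078; ΔPS = ½(63 + 91)(103 − 95) = 616.
Government spending = 22 × 91 = 2002.
Net change = 1078 + 616 − 2002 = -308. The loss equals the DWL triangle ½·22·28.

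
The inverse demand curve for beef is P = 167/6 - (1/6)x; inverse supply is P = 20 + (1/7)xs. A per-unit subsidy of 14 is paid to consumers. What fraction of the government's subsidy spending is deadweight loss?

DWL / government spending = 42/131

Pre-subsidy: 167/6 - (1/6)x = 20 + (1/7)x gives x* = 329/13 and P* = 307/13.
With the rebate, buyers effectively pay Pb = Ps − 14, where Ps is the price sellers receive.
On the curves, Pb = 167/6 - (1/6)x and Ps = 20 + (1/7)x; the wedge Ps − Pb = 14 gives 20 + (1/7)x − (167/6 - (1/6)x) = 14, so x' = 917/13.
Then Pb = 167/6 − (1/6)·(917/13) = 209/13 and Ps = 20 + (1/7)·(917/13) = 391/13.
ΔCS = ½(329/13 + 917/13)(307/13 − 209/13) = 61054/169; ΔPS = ½(329/13 + 917/13)(391/13 − 307/13) = 52332/169.
Government spending = 14 × 917/13 = 12838/13.
DWL = ½ × 14 × (917/13 − 329/13) = 4116/13; fraction = (4116/13) / (12838/13) = 42/131.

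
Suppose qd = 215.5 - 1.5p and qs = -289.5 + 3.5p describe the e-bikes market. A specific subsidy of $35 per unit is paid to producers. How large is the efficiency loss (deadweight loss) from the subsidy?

Pre-subsidy: 215.5 - 1.5p = -289.5 + 3.5p gives p* = 101, q* = 64.
With the subsidy, sellers receive ps = pb + 35 for each unit, where pb is the price buyers pay.
Supply in terms of pb becomes qs = -289.5 + 3.5(pb + 35) = -167 + 3.5pb. Setting this equal to demand: 215.5 - 1.5pb = -167 + 3.5pb, so pb = 76.5.
Sellers receive ps = 76.5 + 35 = 111.5; q' = 215.5 − 1.5·76.5 = 100.75.
The subsidy expands output by 100.75 − 64 = 36.75 past the efficient level; on those units the gap between marginal cost and willingness to pay runs from 0 up to 35.
DWL = ½ × 35 × 36.75 = 643.125.

Deadweight loss = $643.125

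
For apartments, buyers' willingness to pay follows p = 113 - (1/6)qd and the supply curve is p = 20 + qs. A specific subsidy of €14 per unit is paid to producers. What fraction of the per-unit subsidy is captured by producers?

Producer share = 6/7

Pre-subsidy: 113 - (1/6)q = 20 + q gives q* = 558/7 and p* = 698/7.
With the subsidy, sellers receive ps = pb + 14 for each unit, where pb is the price buyers pay.
On the curves, pb = 113 - (1/6)q and ps = 20 + q; the wedge ps − pb = 14 gives 20 + q − (113 - (1/6)q) = 14, so q' = 642/7.
Then pb = 113 − (1/6)·(642/7) = 684/7 and ps = 20 + 1·(642/7) = 782/7.
Buyers' price falls by p* − pb = 698/7 − 684/7 = 2; sellers' price rises by ps − p* = 782/7 − 698/7 = 12.
So producers capture 12/14 = 6/7 of each unit of subsidy.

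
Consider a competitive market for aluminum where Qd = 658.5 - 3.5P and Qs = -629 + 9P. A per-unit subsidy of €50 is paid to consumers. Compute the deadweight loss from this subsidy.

Pre-subsidy: 658.5 - 3.5P = -629 + 9P gives P* = 103, Q* = 298.
With the rebate, buyers effectively pay Pb = Ps − 50, where Ps is the price sellers receive.
Demand in terms of Ps becomes Qd = 658.5 − 3.5(Ps − 50) = 833.5 - 3.5Ps. Setting this equal to supply: 833.5 - 3.5Ps = -629 + 9Ps, so Ps = 117.
Buyers pay Pb = 117 − 50 = 67; Q' = -629 + 9·117 = 424.
The subsidy expands output by 424 − 298 = 126 past the efficient level; on those units the gap between marginal cost and willingness to pay runs from 0 up to 50.
DWL = ½ × 50 × 126 = 3150.

Deadweight loss = €3150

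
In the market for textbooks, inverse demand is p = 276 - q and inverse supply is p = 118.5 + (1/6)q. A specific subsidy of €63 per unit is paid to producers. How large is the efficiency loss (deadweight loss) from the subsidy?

Deadweight loss = €1701

Pre-subsidy: 276 - q = 118.5 + (1/6)q gives q* = 135 and p* = 141.
With the subsidy, sellers receive ps = pb + 63 for each unit, where pb is the price buyers pay.
On the curves, pb = 276 - q and ps = 118.5 + (1/6)q; the wedge ps − pb = 63 gives 118.5 + (1/6)q − (276 - q) = 63, so q' = 189.
Then pb = 276 − 1·189 = 87 and ps = 118.5 + (1/6)·189 = 150.
The subsidy expands output by 189 − 135 = 54 past the efficient level; on those units the gap between marginal cost and willingness to pay runs from 0 up to 63.
DWL = ½ × 63 × 54 = 1701.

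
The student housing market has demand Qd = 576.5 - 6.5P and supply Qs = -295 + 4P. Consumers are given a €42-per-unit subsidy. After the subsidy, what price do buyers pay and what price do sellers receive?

Pre-subsidy: 576.5 - 6.5P = -295 + 4P gives P* = 83, Q* = 37.
With the rebate, buyers effectively pay Pb = Ps − 42, where Ps is the price sellers receive.
Demand in terms of Ps becomes Qd = 576.5 − 6.5(Ps − 42) = 849.5 - 6.5Ps. Setting this equal to supply: 849.5 - 6.5Ps = -295 + 4Ps, so Ps = 109.
Buyers pay Pb = 109 − 42 = 67; Q' = -295 + 4·109 = 141.

Buyers pay €67; sellers receive €109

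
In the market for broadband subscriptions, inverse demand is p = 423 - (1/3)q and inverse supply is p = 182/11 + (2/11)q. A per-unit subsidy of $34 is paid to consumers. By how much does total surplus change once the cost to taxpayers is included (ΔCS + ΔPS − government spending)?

Pre-subsidy: 423 - (1/3)q = 182/11 + (2/11)q gives q* = 789 and p* = 160.
With the rebate, buyers effectively pay pb = ps − 34, where ps is the price sellers receive.
On the curves, pb = 423 - (1/3)q and ps = 182/11 + (2/11)q; the wedge ps − pb = 34 gives 182/11 + (2/11)q − (423 - (1/3)q) = 34, so q' = 855.
Then pb = 423 − (1/3)·855 = 138 and ps = 182/11 + (2/11)·855 = 172.
ΔCS = ½(789 + 855)(160 − 138) = 18084; ΔPS = ½(789 + 855)(172 − 160) = 9864.
Government spending = 34 × 855 = 29070.
Net change = 18084 + 9864 − 29070 = -1122. The loss equals the DWL triangle ½·34·66.

Net change in total surplus = -$1122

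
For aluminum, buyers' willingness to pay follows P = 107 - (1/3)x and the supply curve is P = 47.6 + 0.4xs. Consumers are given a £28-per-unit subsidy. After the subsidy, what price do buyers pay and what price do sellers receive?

Buyers pay 740/11; sellers receive 1048/11

Pre-subsidy: 107 - (1/3)x = 47.6 + 0.4x gives x* = 81 and P* = 80.
With the rebate, buyers effectively pay Pb = Ps − 28, where Ps is the price sellers receive.
On the curves, Pb = 107 - (1/3)x and Ps = 47.6 + 0.4x; the wedge Ps − Pb = 28 gives 47.6 + 0.4x − (107 - (1/3)x) = 28, so x' = 1311/11.
Then Pb = 107 − (1/3)·(1311/11) = 740/11 and Ps = 47.6 + 0.4·(1311/11) = 1048/11.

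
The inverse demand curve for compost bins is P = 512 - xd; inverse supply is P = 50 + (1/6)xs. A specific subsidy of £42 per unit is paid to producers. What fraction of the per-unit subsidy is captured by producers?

Producer share = 1/7

Pre-subsidy: 512 - x = 50 + (1/6)x gives x* = 396 and P* = 116.
With the subsidy, sellers receive Ps = Pb + 42 for each unit, where Pb is the price buyers pay.
On the curves, Pb = 512 - x and Ps = 50 + (1/6)x; the wedge Ps − Pb = 42 gives 50 + (1/6)x − (512 - x) = 42, so x' = 432.
Then Pb = 512 − 1·432 = 80 and Ps = 50 + (1/6)·432 = 122.
Buyers' price falls by P* − Pb = 116 − 80 = 36; sellers' price rises by Ps − P* = 122 − 116 = 6.
So producers capture 6/42 = 1/7 of each unit of subsidy.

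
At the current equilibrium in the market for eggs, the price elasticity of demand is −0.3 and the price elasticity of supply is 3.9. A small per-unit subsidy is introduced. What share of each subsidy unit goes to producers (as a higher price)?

Producer share = 1/14

For a small subsidy around the equilibrium, the benefit split depends on the relative slopes, which at a point are proportional to the elasticities.
Buyer share = εs/(εs + |εd|) = 3.9/(3.9 + 0.3) = 13/14; seller share = |εd|/(εs + |εd|) = 1/14.
So producers capture 1/14 of the subsidy.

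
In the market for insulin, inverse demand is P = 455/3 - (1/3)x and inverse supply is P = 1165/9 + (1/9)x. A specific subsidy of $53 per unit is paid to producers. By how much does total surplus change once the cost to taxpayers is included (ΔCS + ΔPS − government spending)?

Pre-subsidy: 455/3 - (1/3)x = 1165/9 + (1/9)x gives x* = 50 and P* = 135.
With the subsidy, sellers receive Ps = Pb + 53 for each unit, where Pb is the price buyers pay.
On the curves, Pb = 455/3 - (1/3)x and Ps = 1165/9 + (1/9)x; the wedge Ps − Pb = 53 gives 1165/9 + (1/9)x − (455/3 - (1/3)x) = 53, so x' = 169.25.
Then Pb = 455/3 − (1/3)·169.25 = 95.25 and Ps = 1165/9 + (1/9)·169.25 = 148.25.
ΔCS = ½(50 + 169.25)(135 − 95.25) = 4357.59375; ΔPS = ½(50 + 169.25)(148.25 − 135) = 1452.53125.
Government spending = 53 × 169.25 = 8970.25.
Net change = 4357.59375 + 1452.53125 − 8970.25 = -3160.125. The loss equals the DWL triangle ½·53·119.25.

Net change in total surplus = -$3160.125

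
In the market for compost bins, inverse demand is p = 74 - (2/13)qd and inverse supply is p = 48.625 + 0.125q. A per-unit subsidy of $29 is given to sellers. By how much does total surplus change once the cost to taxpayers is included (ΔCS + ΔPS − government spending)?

Net change in total surplus = -$1508

Pre-subsidy: 74 - (2/13)q = 48.625 + 0.125q gives q* = 91 and p* = 60.
With the subsidy, sellers receive ps = pb + 29 for each unit, where pb is the price buyers pay.
On the curves, pb = 74 - (2/13)q and ps = 48.625 + 0.125q; the wedge ps − pb = 29 gives 48.625 + 0.125q − (74 - (2/13)q) = 29, so q' = 195.
Then pb = 74 − (2/13)·195 = 44 and ps = 48.625 + 0.125·195 = 73.
ΔCS = ½(91 + 195)(60 − 44) = 2288; ΔPS = ½(91 + 195)(73 − 60) = 1859.
Government spending = 29 × 195 = 5655.
Net change = 2288 + 1859 − 5655 = -1508. The loss equals the DWL triangle ½·29·104.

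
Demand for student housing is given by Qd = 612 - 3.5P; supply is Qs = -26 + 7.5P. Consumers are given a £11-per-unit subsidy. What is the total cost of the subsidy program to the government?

Pre-subsidy: 612 - 3.5P = -26 + 7.5P gives P* = 58, Q* = 409.
With the rebate, buyers effectively pay Pb = Ps − 11, where Ps is the price sellers receive.
Demand in terms of Ps becomes Qd = 612 − 3.5(Ps − 11) = 650.5 - 3.5Ps. Setting this equal to supply: 650.5 - 3.5Ps = -26 + 7.5Ps, so Ps = 61.5.
Buyers pay Pb = 61.5 − 11 = 50.5; Q' = -26 + 7.5·61.5 = 435.25.
Government outlay = subsidy × quantity = 11 × 435.25 = 4787.75.

Government cost = £4787.75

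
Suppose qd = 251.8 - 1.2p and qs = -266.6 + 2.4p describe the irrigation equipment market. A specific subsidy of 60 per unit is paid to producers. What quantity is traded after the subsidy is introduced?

q' = 127

Pre-subsidy: 251.8 - 1.2p = -266.6 + 2.4p gives p* = 144, q* = 79.
With the subsidy, sellers receive ps = pb + 60 for each unit, where pb is the price buyers pay.
Supply in terms of pb becomes qs = -266.6 + 2.4(pb + 60) = -122.6 + 2.4pb. Setting this equal to demand: 251.8 - 1.2pb = -122.6 + 2.4pb, so pb = 104.
Sellers receive ps = 104 + 60 = 164; q' = 251.8 − 1.2·104 = 127.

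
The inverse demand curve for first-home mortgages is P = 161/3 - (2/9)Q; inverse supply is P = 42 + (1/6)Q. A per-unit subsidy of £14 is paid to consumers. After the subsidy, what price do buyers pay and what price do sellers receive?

Pre-subsidy: 161/3 - (2/9)Q = 42 + (1/6)Q gives Q* = 30 and P* = 47.
With the rebate, buyers effectively pay Pb = Ps − 14, where Ps is the price sellers receive.
On the curves, Pb = 161/3 - (2/9)Q and Ps = 42 + (1/6)Q; the wedge Ps − Pb = 14 gives 42 + (1/6)Q − (161/3 - (2/9)Q) = 14, so Q' = 66.
Then Pb = 161/3 − (2/9)·66 = 39 and Ps = 42 + (1/6)·66 = 53.

Buyers pay £39; sellers receive £53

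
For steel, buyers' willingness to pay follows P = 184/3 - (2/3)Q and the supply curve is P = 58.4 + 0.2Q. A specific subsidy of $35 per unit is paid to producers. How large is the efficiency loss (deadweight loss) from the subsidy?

Pre-subsidy: 184/3 - (2/3)Q = 58.4 + 0.2Q gives Q* = 44/13 and P* = 768/13.
With the subsidy, sellers receive Ps = Pb + 35 for each unit, where Pb is the price buyers pay.
On the curves, Pb = 184/3 - (2/3)Q and Ps = 58.4 + 0.2Q; the wedge Ps − Pb = 35 gives 58.4 + 0.2Q − (184/3 - (2/3)Q) = 35, so Q' = 569/13.
Then Pb = 184/3 − (2/3)·(569/13) = 418/13 and Ps = 58.4 + 0.2·(569/13) = 873/13.
The subsidy expands output by 569/13 − 44/13 = 525/13 past the efficient level; on those units the gap between marginal cost and willingness to pay runs from 0 up to 35.
DWL = ½ × 35 × 525/13 = 18375/26.

Deadweight loss = 18375/26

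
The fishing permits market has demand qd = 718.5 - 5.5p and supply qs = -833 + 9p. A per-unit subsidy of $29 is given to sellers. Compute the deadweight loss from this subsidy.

Pre-subsidy: 718.5 - 5.5p = -833 + 9p gives p* = 107, q* = 130.
With the subsidy, sellers receive ps = pb + 29 for each unit, where pb is the price buyers pay.
Supply in terms of pb becomes qs = -833 + 9(pb + 29) = -572 + 9pb. Setting this equal to demand: 718.5 - 5.5pb = -572 + 9pb, so pb = 89.
Sellers receive ps = 89 + 29 = 118; q' = 718.5 − 5.5·89 = 229.
The subsidy expands output by 229 − 130 = 99 past the efficient level; on those units the gap between marginal cost and willingness to pay runs from 0 up to 29.
DWL = ½ × 29 × 99 = 1435.5.

Deadweight loss = $1435.5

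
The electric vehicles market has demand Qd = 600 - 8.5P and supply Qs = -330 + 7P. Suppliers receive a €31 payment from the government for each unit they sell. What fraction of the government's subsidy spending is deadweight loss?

DWL / government spending = 119/418

Pre-subsidy: 600 - 8.5P = -330 + 7P gives P* = 60, Q* = 90.
With the subsidy, sellers receive Ps = Pb + 31 for each unit, where Pb is the price buyers pay.
Supply in terms of Pb becomes Qs = -330 + 7(Pb + 31) = -113 + 7Pb. Setting this equal to demand: 600 - 8.5Pb = -113 + 7Pb, so Pb = 46.
Sellers receive Ps = 46 + 31 = 77; Q' = 600 − 8.5·46 = 209.
ΔCS = ½(90 + 209)(60 − 46) = 2093; ΔPS = ½(90 + 209)(77 − 60) = 2541.5.
Government spending = 31 × 209 = 6479.
DWL = ½ × 31 × (209 − 90) = 1844.5; fraction = 1844.5 / 6479 = 119/418.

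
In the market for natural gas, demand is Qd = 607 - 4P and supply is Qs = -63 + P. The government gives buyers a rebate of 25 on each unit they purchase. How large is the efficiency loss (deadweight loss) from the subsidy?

Pre-subsidy: 607 - 4P = -63 + P gives P* = 134, Q* = 71.
With the rebate, buyers effectively pay Pb = Ps − 25, where Ps is the price sellers receive.
Demand in terms of Ps becomes Qd = 607 − 4(Ps − 25) = 707 - 4Ps. Setting this equal to supply: 707 - 4Ps = -63 + Ps, so Ps = 154.
Buyers pay Pb = 154 − 25 = 129; Q' = -63 + 1·154 = 91.
The subsidy expands output by 91 − 71 = 20 past the efficient level; on those units the gap between marginal cost and willingness to pay runs from 0 up to 25.
DWL = ½ × 25 × 20 = 250.

Deadweight loss = 250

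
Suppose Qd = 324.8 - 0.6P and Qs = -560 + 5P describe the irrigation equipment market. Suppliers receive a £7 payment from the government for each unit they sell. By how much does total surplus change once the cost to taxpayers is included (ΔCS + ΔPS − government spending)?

Net change in total surplus = -£13.125

Pre-subsidy: 324.8 - 0.6P = -560 + 5P gives P* = 158, Q* = 230.
With the subsidy, sellers receive Ps = Pb + 7 for each unit, where Pb is the price buyers pay.
Supply in terms of Pb becomes Qs = -560 + 5(Pb + 7) = -525 + 5Pb. Setting this equal to demand: 324.8 - 0.6Pb = -525 + 5Pb, so Pb = 151.75.
Sellers receive Ps = 151.75 + 7 = 158.75; Q' = 324.8 − 0.6·151.75 = 233.75.
ΔCS = ½(230 + 233.75)(158 − 151.75) = 1449.21875; ΔPS = ½(230 + 233.75)(158.75 − 158) = 173.90625.
Government spending = 7 × 233.75 = 1636.25.
Net change = 1449.21875 + 173.90625 − 1636.25 = -13.125. The loss equals the DWL triangle ½·7·3.75.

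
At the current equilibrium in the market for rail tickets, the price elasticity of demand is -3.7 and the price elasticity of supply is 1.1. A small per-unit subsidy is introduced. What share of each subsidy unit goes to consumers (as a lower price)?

For a small subsidy around the equilibrium, the benefit split depends on the relative slopes, which at a point are proportional to the elasticities.
Buyer share = εs/(εs + |εd|) = 1.1/(1.1 + 3.7) = 11/48; seller share = |εd|/(εs + |εd|) = 37/48.

Consumer share = 11/48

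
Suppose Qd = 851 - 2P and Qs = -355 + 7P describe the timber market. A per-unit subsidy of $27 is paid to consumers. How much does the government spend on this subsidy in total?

Pre-subsidy: 851 - 2P = -355 + 7P gives P* = 134, Q* = 583.
With the rebate, buyers effectively pay Pb = Ps − 27, where Ps is the price sellers receive.
Demand in terms of Ps becomes Qd = 851 − 2(Ps − 27) = 905 - 2Ps. Setting this equal to supply: 905 - 2Ps = -355 + 7Ps, so Ps = 140.
Buyers pay Pb = 140 − 27 = 113; Q' = -355 + 7·140 = 625.
Government outlay = subsidy × quantity = 27 × 625 = 16875.

Government cost = $16875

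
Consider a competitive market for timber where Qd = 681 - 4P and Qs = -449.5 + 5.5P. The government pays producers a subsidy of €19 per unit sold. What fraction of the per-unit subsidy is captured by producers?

Pre-subsidy: 681 - 4P = -449.5 + 5.5P gives P* = 119, Q* = 205.
With the subsidy, sellers receive Ps = Pb + 19 for each unit, where Pb is the price buyers pay.
Supply in terms of Pb becomes Qs = -449.5 + 5.5(Pb + 19) = -345 + 5.5Pb. Setting this equal to demand: 681 - 4Pb = -345 + 5.5Pb, so Pb = 108.
Sellers receive Ps = 108 + 19 = 127; Q' = 681 − 4·108 = 249.
Buyers' price falls by P* − Pb = 119 − 108 = 11; sellers' price rises by Ps − P* = 127 − 119 = 8.
So producers capture 8/19 = 8/19 of each unit of subsidy.

Producer share = 8/19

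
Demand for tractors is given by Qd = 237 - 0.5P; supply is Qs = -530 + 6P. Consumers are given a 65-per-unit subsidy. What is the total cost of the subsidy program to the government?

Government cost = 13520

Pre-subsidy: 237 - 0.5P = -530 + 6P gives P* = 118, Q* = 178.
With the rebate, buyers effectively pay Pb = Ps − 65, where Ps is the price sellers receive.
Demand in terms of Ps becomes Qd = 237 − 0.5(Ps − 65) = 269.5 - 0.5Ps. Setting this equal to supply: 269.5 - 0.5Ps = -530 + 6Ps, so Ps = 123.
Buyers pay Pb = 123 − 65 = 58; Q' = -530 + 6·123 = 208.
Government outlay = subsidy × quantity = 65 × 208 = 13520.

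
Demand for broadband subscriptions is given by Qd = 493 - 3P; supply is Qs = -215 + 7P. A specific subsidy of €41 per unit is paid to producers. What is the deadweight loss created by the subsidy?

Pre-subsidy: 493 - 3P = -215 + 7P gives P* = 70.8, Q* = 280.6.
With the subsidy, sellers receive Ps = Pb + 41 for each unit, where Pb is the price buyers pay.
Supply in terms of Pb becomes Qs = -215 + 7(Pb + 41) = 72 + 7Pb. Setting this equal to demand: 493 - 3Pb = 72 + 7Pb, so Pb = 42.1.
Sellers receive Ps = 42.1 + 41 = 83.1; Q' = 493 − 3·42.1 = 366.7.
The subsidy expands output by 366.7 − 280.6 = 86.1 past the efficient level; on those units the gap between marginal cost and willingness to pay runs from 0 up to 41.
DWL = ½ × 41 × 86.1 = 1765.05.

Deadweight loss = €1765.05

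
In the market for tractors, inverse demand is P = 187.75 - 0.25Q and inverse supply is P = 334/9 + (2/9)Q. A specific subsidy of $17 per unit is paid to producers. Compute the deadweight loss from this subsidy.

Pre-subsidy: 187.75 - 0.25Q = 334/9 + (2/9)Q gives Q* = 319 and P* = 108.
With the subsidy, sellers receive Ps = Pb + 17 for each unit, where Pb is the price buyers pay.
On the curves, Pb = 187.75 - 0.25Q and Ps = 334/9 + (2/9)Q; the wedge Ps − Pb = 17 gives 334/9 + (2/9)Q − (187.75 - 0.25Q) = 17, so Q' = 355.
Then Pb = 187.75 − 0.25·355 = 99 and Ps = 334/9 + (2/9)·355 = 116.
The subsidy expands output by 355 − 319 = 36 past the efficient level; on those units the gap between marginal cost and willingness to pay runs from 0 up to 17.
DWL = ½ × 17 × 36 = 306.

Deadweight loss = $306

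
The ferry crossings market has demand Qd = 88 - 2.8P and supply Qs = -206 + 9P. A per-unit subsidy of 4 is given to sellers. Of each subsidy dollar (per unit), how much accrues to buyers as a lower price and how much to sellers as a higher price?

Pre-subsidy: 88 - 2.8P = -206 + 9P gives P* = 1470/59, Q* = 1076/59.
With the subsidy, sellers receive Ps = Pb + 4 for each unit, where Pb is the price buyers pay.
Supply in terms of Pb becomes Qs = -206 + 9(Pb + 4) = -170 + 9Pb. Setting this equal to demand: 88 - 2.8Pb = -170 + 9Pb, so Pb = 1290/59.
Sellers receive Ps = 1290/59 + 4 = 1526/59; Q' = 88 − 2.8·(1290/59) = 1580/59.
Buyers' price falls by P* − Pb = 1470/59 − 1290/59 = 180/59; sellers' price rises by Ps − P* = 1526/59 − 1470/59 = 56/59.

Buyers gain 180/59 per unit; sellers gain 56/59 per unit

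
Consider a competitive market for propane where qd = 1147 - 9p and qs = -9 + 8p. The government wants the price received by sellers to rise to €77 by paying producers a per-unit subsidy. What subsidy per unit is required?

At a seller price of 77, quantity supplied is -9 + 8·77 = 607.
Buyers absorb 607 only when they pay pb with 1147 − 9·pb = 607, i.e. pb = 60.
s = ps − pb = 77 − 60 = 17.

Required subsidy s = €17 per unit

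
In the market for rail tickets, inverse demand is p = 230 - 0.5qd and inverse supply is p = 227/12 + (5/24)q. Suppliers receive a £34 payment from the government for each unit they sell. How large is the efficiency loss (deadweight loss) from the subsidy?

Deadweight loss = £816

Pre-subsidy: 230 - 0.5q = 227/12 + (5/24)q gives q* = 298 and p* = 81.
With the subsidy, sellers receive ps = pb + 34 for each unit, where pb is the price buyers pay.
On the curves, pb = 230 - 0.5q and ps = 227/12 + (5/24)q; the wedge ps − pb = 34 gives 227/12 + (5/24)q − (230 - 0.5q) = 34, so q' = 346.
Then pb = 230 − 0.5·346 = 57 and ps = 227/12 + (5/24)·346 = 91.
The subsidy expands output by 346 − 298 = 48 past the efficient level; on those units the gap between marginal cost and willingness to pay runs from 0 up to 34.
DWL = ½ × 34 × 48 = 816.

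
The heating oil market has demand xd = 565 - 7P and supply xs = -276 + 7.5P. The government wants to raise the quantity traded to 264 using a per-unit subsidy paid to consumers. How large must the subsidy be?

Required subsidy s = 29 per unit

At x = 264, invert demand for the buyer price: Pb = (565 − 264)/7 = 43; invert supply for the seller price: Ps = (264 − (-276))/7.5 = 72.
The subsidy must fill the gap: s = Ps − Pb = 72 − 43 = 29.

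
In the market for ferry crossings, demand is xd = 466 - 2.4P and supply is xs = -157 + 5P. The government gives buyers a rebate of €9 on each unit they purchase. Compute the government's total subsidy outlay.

Government cost = 92754/37

Pre-subsidy: 466 - 2.4P = -157 + 5P gives P* = 3115/37, x* = 9766/37.
With the rebate, buyers effectively pay Pb = Ps − 9, where Ps is the price sellers receive.
Demand in terms of Ps becomes xd = 466 − 2.4(Ps − 9) = 487.6 - 2.4Ps. Setting this equal to supply: 487.6 - 2.4Ps = -157 + 5Ps, so Ps = 3223/37.
Buyers pay Pb = 3223/37 − 9 = 2890/37; x' = -157 + 5·(3223/37) = 10306/37.
Government outlay = subsidy × quantity = 9 × 10306/37 = 92754/37.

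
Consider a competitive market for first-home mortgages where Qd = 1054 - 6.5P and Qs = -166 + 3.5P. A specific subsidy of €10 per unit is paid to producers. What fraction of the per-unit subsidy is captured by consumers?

Pre-subsidy: 1054 - 6.5P = -166 + 3.5P gives P* = 122, Q* = 261.
With the subsidy, sellers receive Ps = Pb + 10 for each unit, where Pb is the price buyers pay.
Supply in terms of Pb becomes Qs = -166 + 3.5(Pb + 10) = -131 + 3.5Pb. Setting this equal to demand: 1054 - 6.5Pb = -131 + 3.5Pb, so Pb = 118.5.
Sellers receive Ps = 118.5 + 10 = 128.5; Q' = 1054 − 6.5·118.5 = 283.75.
Buyers' price falls by P* − Pb = 122 − 118.5 = 3.5; sellers' price rises by Ps − P* = 128.5 − 122 = 6.5.
So consumers capture 3.5/10 = 0.35 of each unit of subsidy.

Consumer share = 0.35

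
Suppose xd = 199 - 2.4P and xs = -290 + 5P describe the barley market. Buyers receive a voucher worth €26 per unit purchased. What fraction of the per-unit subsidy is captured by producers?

Pre-subsidy: 199 - 2.4P = -290 + 5P gives P* = 2445/37, x* = 1495/37.
With the rebate, buyers effectively pay Pb = Ps − 26, where Ps is the price sellers receive.
Demand in terms of Ps becomes xd = 199 − 2.4(Ps − 26) = 261.4 - 2.4Ps. Setting this equal to supply: 261.4 - 2.4Ps = -290 + 5Ps, so Ps = 2757/37.
Buyers pay Pb = 2757/37 − 26 = 1795/37; x' = -290 + 5·(2757/37) = 3055/37.
Buyers' price falls by P* − Pb = 2445/37 − 1795/37 = 650/37; sellers' price rises by Ps − P* = 2757/37 − 2445/37 = 312/37.
So producers capture (312/37)/26 = 12/37 of each unit of subsidy.

Producer share = 12/37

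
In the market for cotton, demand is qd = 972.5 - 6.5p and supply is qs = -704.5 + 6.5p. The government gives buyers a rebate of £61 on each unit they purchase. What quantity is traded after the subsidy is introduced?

Pre-subsidy: 972.5 - 6.5p = -704.5 + 6.5p gives p* = 129, q* = 134.
With the rebate, buyers effectively pay pb = ps − 61, where ps is the price sellers receive.
Demand in terms of ps becomes qd = 972.5 − 6.5(ps − 61) = 1369 - 6.5ps. Setting this equal to supply: 1369 - 6.5ps = -704.5 + 6.5ps, so ps = 159.5.
Buyers pay pb = 159.5 − 61 = 98.5; q' = -704.5 + 6.5·159.5 = 332.25.

q' = 332.25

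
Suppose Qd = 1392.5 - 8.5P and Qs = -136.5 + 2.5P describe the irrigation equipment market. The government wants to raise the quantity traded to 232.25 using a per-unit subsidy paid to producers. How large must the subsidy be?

Required subsidy s = 11 per unit

At Q = 232.25, invert demand for the buyer price: Pb = (1392.5 − 232.25)/8.5 = 136.5; invert supply for the seller price: Ps = (232.25 − (-136.5))/2.5 = 147.5.
The subsidy must fill the gap: s = Ps − Pb = 147.5 − 136.5 = 11.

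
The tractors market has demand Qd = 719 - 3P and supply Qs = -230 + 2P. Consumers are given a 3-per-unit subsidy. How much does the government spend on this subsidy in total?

Government cost = 459.6

Pre-subsidy: 719 - 3P = -230 + 2P gives P* = 189.8, Q* = 149.6.
With the rebate, buyers effectively pay Pb = Ps − 3, where Ps is the price sellers receive.
Demand in terms of Ps becomes Qd = 719 − 3(Ps − 3) = 728 - 3Ps. Setting this equal to supply: 728 - 3Ps = -230 + 2Ps, so Ps = 191.6.
Buyers pay Pb = 191.6 − 3 = 188.6; Q' = -230 + 2·191.6 = 153.2.
Government outlay = subsidy × quantity = 3 × 153.2 = 459.6.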